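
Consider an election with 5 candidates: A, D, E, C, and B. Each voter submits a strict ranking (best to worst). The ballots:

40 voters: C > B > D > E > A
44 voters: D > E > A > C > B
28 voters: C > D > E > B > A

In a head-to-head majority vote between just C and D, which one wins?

C

Voters preferring C to D: 68; preferring D to C: 44.
C wins the head-to-head.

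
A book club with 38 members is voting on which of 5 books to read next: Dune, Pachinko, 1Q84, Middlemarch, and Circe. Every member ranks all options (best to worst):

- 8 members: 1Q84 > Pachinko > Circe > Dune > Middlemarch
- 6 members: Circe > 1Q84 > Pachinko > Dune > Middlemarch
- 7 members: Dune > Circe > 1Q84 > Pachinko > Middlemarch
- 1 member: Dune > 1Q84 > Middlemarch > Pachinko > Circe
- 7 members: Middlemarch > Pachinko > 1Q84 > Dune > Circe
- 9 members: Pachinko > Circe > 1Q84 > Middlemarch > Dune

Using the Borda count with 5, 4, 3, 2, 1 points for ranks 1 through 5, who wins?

Pachinko

Dune: 8·2 + 6·2 + 7·5 + 1·5 + 7·2 + 9·1 = 91
Pachinko: 8·4 + 6·3 + 7·2 + 1·2 + 7·4 + 9·5 = 139
1Q84: 8·5 + 6·4 + 7·3 + 1·4 + 7·3 + 9·3 = 137
Middlemarch: 8·1 + 6·1 + 7·1 + 1·3 + 7·5 + 9·2 = 77
Circe: 8·3 + 6·5 + 7·4 + 1·1 + 7·1 + 9·4 = 126
Pachinko has the highest Borda score (139).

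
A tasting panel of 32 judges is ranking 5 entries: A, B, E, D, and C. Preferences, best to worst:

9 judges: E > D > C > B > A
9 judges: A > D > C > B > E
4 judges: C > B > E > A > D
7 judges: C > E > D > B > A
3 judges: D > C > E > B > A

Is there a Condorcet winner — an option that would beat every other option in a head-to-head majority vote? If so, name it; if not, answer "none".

Checking pairwise contests:
B beats A 23–9.
E beats B 19–13.
C beats E 23–9.
E beats D 20–12.
D beats C 21–11.
Every option loses at least one head-to-head, so there is no Condorcet winner.

none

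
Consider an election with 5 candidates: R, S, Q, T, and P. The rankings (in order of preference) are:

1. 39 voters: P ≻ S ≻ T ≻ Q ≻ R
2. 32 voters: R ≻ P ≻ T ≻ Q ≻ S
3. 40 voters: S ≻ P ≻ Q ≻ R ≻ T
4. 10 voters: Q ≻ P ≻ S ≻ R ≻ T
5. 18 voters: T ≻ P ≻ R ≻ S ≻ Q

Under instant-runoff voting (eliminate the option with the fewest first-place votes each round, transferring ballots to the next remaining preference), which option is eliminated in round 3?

Round 1: R 32, S 40, Q 10, T 18, P 39. Eliminate Q.
Round 2: R 32, S 40, T 18, P 49. Eliminate T.
Round 3: R 32, S 40, P 67. Eliminate R.

R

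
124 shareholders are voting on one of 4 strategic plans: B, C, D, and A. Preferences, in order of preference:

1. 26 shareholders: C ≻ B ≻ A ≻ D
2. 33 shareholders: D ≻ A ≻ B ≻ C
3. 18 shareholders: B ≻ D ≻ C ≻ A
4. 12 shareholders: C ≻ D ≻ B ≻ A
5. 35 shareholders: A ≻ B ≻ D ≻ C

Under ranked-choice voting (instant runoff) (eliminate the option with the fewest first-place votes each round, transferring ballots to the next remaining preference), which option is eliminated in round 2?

Round 1: B 18, C 38, D 33, A 35. Eliminate B.
Round 2: C 38, D 51, A 35. Eliminate A.

A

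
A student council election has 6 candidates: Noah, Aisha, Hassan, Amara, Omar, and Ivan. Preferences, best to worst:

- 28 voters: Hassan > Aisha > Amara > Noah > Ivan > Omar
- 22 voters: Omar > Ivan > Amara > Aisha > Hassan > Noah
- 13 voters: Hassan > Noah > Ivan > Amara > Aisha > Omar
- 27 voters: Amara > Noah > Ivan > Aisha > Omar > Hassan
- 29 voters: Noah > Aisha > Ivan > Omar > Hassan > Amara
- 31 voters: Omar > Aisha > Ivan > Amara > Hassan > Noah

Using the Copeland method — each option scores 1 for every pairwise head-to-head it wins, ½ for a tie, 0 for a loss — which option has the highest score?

Aisha

Noah: beats Omar and Ivan; loses to Aisha, Hassan, and Amara → score 2.
Aisha: beats Noah, Hassan, Amara, Omar, and Ivan → score 5.
Hassan: beats Noah; loses to Aisha, Amara, Omar, and Ivan → score 1.
Amara: beats Noah and Hassan; loses to Aisha, Omar, and Ivan → score 2.
Omar: beats Hassan and Amara; loses to Noah, Aisha, and Ivan → score 2.
Ivan: beats Hassan, Amara, and Omar; loses to Noah and Aisha → score 3.
Aisha has the best pairwise record.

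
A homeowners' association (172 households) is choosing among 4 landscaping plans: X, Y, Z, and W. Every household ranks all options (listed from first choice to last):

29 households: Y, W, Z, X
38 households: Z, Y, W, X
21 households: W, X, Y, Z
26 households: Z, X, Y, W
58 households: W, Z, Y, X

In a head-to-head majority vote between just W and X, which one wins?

Voters preferring W to X: 146; preferring X to W: 26.
W wins the head-to-head.

W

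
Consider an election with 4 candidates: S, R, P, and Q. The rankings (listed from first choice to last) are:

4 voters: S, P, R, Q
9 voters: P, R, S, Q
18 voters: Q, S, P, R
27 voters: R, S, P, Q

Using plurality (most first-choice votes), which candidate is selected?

First-place votes: S 4, R 27, P 9, Q 18.
R has the most first-place votes.

R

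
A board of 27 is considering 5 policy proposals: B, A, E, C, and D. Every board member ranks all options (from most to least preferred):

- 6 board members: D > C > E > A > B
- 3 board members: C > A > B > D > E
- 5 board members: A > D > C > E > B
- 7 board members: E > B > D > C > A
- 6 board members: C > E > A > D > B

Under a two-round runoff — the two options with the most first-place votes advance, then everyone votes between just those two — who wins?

Round 1 first-place votes: B 0, A 5, E 7, C 9, D 6.
C and E advance.
Runoff: C is preferred to E by 20 voters; E by 7.
C wins the runoff.

C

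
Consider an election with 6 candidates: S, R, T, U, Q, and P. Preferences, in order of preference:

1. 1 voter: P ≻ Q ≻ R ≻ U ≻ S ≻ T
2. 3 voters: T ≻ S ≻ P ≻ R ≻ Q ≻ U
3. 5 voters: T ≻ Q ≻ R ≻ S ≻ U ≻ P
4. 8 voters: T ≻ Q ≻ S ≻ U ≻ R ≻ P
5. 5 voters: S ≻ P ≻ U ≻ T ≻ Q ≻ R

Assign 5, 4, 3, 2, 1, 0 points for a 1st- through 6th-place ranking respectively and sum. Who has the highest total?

S: 1·1 + 3·4 + 5·2 + 8·3 + 5·5 = 72
R: 1·3 + 3·2 + 5·3 + 8·1 + 5·0 = 32
T: 1·0 + 3·5 + 5·5 + 8·5 + 5·2 = 90
U: 1·2 + 3·0 + 5·1 + 8·2 + 5·3 = 38
Q: 1·4 + 3·1 + 5·4 + 8·4 + 5·1 = 64
P: 1·5 + 3·3 + 5·0 + 8·0 + 5·4 = 34
T has the highest Borda score (90).

T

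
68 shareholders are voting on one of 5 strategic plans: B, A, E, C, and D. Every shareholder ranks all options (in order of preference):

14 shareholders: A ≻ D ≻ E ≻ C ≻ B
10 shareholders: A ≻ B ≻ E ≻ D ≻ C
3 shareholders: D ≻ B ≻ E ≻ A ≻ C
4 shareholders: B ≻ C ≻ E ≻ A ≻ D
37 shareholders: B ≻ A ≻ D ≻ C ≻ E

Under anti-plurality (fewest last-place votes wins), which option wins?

Last-place votes: B 14, A 0, E 37, C 13, D 4.
A is ranked last by the fewest voters, so A wins.

A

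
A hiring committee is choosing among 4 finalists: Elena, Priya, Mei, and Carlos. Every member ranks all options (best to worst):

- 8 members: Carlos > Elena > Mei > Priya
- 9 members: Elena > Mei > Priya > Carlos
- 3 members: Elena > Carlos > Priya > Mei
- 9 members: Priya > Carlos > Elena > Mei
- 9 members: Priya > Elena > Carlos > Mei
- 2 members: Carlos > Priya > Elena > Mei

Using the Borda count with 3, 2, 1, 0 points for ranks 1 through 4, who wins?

Elena

Elena: 8·2 + 9·3 + 3·3 + 9·1 + 9·2 + 2·1 = 81
Priya: 8·0 + 9·1 + 3·1 + 9·3 + 9·3 + 2·2 = 70
Mei: 8·1 + 9·2 + 3·0 + 9·0 + 9·0 + 2·0 = 26
Carlos: 8·3 + 9·0 + 3·2 + 9·2 + 9·1 + 2·3 = 63
Elena has the highest Borda score (81).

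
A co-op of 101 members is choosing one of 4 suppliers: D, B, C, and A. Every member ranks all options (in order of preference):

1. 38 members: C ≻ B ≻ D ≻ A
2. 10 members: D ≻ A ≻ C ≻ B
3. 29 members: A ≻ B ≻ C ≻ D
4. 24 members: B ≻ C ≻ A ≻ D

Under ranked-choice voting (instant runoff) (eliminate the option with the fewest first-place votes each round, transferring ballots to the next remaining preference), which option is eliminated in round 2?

B

Round 1: D 10, B 24, C 38, A 29. Eliminate D.
Round 2: B 24, C 38, A 39. Eliminate B.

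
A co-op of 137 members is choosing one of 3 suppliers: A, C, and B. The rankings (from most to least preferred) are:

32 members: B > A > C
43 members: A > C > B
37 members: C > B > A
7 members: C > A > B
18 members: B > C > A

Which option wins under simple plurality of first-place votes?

First-place votes: A 43, C 44, B 50.
B has the most first-place votes.

B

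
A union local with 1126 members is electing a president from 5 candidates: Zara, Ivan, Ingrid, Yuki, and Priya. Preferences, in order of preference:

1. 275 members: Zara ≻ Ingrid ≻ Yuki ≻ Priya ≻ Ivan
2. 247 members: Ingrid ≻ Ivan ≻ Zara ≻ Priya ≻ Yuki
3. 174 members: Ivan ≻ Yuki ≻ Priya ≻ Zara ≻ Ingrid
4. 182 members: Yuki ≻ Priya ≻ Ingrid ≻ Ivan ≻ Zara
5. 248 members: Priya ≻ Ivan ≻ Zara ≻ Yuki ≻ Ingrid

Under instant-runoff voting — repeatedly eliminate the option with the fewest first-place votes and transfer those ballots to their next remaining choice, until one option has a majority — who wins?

Round 1: Zara 275, Ivan 174, Ingrid 247, Yuki 182, Priya 248. Eliminate Ivan.
Round 2: Zara 275, Ingrid 247, Yuki 356, Priya 248. Eliminate Ingrid.
Round 3: Zara 522, Yuki 356, Priya 248. Eliminate Priya.
Round 4: Zara 770, Yuki 356. Zara has a majority.

Zara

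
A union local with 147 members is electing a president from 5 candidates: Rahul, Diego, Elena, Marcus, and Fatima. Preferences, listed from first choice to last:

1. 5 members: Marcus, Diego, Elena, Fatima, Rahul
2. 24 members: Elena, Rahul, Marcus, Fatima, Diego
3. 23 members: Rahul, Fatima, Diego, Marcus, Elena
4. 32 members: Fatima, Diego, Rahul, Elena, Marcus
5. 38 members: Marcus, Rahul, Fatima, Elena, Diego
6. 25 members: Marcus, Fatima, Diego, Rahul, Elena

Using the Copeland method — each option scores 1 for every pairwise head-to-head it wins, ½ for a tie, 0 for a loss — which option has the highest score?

Rahul

Rahul: beats Diego, Elena, Marcus, and Fatima → score 4.
Diego: beats Elena; loses to Rahul, Marcus, and Fatima → score 1.
Elena: loses to Rahul, Diego, Marcus, and Fatima → score 0.
Marcus: beats Diego, Elena, and Fatima; loses to Rahul → score 3.
Fatima: beats Diego and Elena; loses to Rahul and Marcus → score 2.
Rahul has the best pairwise record.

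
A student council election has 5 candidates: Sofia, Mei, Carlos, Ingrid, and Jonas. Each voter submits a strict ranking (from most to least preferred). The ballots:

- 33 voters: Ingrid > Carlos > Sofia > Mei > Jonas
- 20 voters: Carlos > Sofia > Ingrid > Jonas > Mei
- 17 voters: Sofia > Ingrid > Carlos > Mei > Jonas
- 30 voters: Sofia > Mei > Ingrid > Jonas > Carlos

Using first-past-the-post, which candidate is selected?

First-place votes: Sofia 47, Mei 0, Carlos 20, Ingrid 33, Jonas 0.
Sofia has the most first-place votes.

Sofia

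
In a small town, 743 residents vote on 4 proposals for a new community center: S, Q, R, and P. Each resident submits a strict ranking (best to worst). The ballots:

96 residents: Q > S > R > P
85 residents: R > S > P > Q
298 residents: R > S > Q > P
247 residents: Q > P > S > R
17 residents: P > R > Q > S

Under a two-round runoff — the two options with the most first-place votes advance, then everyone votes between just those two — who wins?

R

Round 1 first-place votes: S 0, Q 343, R 383, P 17.
R and Q advance.
Runoff: R is preferred to Q by 400 voters; Q by 343.
R wins the runoff.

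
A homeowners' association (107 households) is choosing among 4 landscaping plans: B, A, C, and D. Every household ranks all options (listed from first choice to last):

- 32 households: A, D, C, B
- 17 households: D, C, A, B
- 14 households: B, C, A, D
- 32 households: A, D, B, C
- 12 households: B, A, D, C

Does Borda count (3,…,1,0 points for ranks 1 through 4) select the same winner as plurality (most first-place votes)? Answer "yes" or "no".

yes

Borda — scores: B 110, A 247, C 94, D 191. Winner: A.
Plurality — first-place votes: B 26, A 64, C 0, D 17. Winner: A.
The two methods agree.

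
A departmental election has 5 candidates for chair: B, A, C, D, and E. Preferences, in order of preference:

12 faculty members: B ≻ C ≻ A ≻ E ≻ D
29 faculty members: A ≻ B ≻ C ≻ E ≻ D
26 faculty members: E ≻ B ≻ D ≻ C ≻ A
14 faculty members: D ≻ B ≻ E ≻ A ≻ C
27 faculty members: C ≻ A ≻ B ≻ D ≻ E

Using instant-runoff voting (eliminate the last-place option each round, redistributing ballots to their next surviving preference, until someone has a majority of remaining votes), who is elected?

Round 1: B 12, A 29, C 27, D 14, E 26. Eliminate B.
Round 2: A 29, C 39, D 14, E 26. Eliminate D.
Round 3: A 29, C 39, E 40. Eliminate A.
Round 4: C 68, E 40. C has a majority.

C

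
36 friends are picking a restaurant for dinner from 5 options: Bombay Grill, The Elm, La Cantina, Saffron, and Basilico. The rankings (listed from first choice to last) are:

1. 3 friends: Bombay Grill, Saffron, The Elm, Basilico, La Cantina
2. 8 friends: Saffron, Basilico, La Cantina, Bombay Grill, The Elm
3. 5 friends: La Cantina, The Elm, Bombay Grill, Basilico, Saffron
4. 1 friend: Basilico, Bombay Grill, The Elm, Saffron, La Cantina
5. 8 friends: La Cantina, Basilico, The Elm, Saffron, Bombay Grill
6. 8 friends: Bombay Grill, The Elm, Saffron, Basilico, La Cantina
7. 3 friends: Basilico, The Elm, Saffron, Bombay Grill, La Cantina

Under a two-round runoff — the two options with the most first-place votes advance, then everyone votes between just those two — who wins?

La Cantina

Round 1 first-place votes: Bombay Grill 11, The Elm 0, La Cantina 13, Saffron 8, Basilico 4.
La Cantina and Bombay Grill advance.
Runoff: La Cantina is preferred to Bombay Grill by 21 voters; Bombay Grill by 15.
La Cantina wins the runoff.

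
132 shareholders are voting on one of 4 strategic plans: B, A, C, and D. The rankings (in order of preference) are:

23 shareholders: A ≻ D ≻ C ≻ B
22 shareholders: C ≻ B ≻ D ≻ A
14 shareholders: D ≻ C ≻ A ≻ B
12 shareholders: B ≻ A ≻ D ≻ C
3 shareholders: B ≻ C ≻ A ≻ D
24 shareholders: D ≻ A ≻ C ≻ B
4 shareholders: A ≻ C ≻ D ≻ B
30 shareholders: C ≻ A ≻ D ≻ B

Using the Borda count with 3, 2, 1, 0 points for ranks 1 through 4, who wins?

B: 23·0 + 22·2 + 14·0 + 12·3 + 3·3 + 24·0 + 4·0 + 30·0 = 89
A: 23·3 + 22·0 + 14·1 + 12·2 + 3·1 + 24·2 + 4·3 + 30·2 = 230
C: 23·1 + 22·3 + 14·2 + 12·0 + 3·2 + 24·1 + 4·2 + 30·3 = 245
D: 23·2 + 22·1 + 14·3 + 12·1 + 3·0 + 24·3 + 4·1 + 30·1 = 228
C has the highest Borda score (245).

C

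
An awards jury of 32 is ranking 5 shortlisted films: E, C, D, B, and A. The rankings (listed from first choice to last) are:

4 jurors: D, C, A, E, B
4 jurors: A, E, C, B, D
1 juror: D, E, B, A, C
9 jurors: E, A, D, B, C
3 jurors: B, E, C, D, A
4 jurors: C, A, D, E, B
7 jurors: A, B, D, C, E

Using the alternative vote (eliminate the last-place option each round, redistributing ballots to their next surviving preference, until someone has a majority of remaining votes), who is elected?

Round 1: E 9, C 4, D 5, B 3, A 11. Eliminate B.
Round 2: E 12, C 4, D 5, A 11. Eliminate C.
Round 3: E 12, D 5, A 15. Eliminate D.
Round 4: E 13, A 19. A has a majority.

A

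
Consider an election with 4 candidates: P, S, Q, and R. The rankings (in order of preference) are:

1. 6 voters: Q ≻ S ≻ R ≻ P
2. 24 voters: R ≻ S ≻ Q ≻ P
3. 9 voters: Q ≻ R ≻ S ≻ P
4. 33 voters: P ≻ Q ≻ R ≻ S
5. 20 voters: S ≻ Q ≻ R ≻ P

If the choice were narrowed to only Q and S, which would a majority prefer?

Q

Voters preferring Q to S: 48; preferring S to Q: 44.
Q wins the head-to-head.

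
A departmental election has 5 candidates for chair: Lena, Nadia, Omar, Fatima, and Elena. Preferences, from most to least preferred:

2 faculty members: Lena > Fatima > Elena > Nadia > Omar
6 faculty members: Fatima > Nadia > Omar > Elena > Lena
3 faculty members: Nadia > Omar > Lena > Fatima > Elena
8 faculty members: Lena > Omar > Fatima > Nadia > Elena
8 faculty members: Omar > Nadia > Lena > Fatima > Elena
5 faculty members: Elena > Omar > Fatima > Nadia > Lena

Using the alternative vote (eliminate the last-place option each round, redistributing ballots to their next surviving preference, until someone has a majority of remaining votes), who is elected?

Omar

Round 1: Lena 10, Nadia 3, Omar 8, Fatima 6, Elena 5. Eliminate Nadia.
Round 2: Lena 10, Omar 11, Fatima 6, Elena 5. Eliminate Elena.
Round 3: Lena 10, Omar 16, Fatima 6. Eliminate Fatima.
Round 4: Lena 10, Omar 22. Omar has a majority.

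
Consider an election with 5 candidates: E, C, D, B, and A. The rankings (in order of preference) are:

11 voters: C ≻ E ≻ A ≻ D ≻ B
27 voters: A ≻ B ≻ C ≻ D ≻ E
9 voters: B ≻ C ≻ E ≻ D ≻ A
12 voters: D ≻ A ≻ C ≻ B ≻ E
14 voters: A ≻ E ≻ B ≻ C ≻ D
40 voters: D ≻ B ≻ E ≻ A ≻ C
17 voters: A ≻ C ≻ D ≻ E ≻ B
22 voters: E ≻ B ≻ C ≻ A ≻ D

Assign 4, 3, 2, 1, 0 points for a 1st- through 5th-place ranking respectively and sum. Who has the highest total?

E: 11·3 + 27·0 + 9·2 + 12·0 + 14·3 + 40·2 + 17·1 + 22·4 = 278
C: 11·4 + 27·2 + 9·3 + 12·2 + 14·1 + 40·0 + 17·3 + 22·2 = 258
D: 11·1 + 27·1 + 9·1 + 12·4 + 14·0 + 40·4 + 17·2 + 22·0 = 289
B: 11·0 + 27·3 + 9·4 + 12·1 + 14·2 + 40·3 + 17·0 + 22·3 = 343
A: 11·2 + 27·4 + 9·0 + 12·3 + 14·4 + 40·1 + 17·4 + 22·1 = 352
A has the highest Borda score (352).

A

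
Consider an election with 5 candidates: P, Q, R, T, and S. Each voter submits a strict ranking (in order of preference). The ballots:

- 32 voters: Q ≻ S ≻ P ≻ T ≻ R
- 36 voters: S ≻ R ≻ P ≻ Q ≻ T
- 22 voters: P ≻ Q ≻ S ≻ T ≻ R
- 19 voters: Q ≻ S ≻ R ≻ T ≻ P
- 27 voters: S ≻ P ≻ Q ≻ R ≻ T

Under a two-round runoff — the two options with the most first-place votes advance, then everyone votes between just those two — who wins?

Q

Round 1 first-place votes: P 22, Q 51, R 0, T 0, S 63.
S and Q advance.
Runoff: S is preferred to Q by 63 voters; Q by 73.
Q wins the runoff.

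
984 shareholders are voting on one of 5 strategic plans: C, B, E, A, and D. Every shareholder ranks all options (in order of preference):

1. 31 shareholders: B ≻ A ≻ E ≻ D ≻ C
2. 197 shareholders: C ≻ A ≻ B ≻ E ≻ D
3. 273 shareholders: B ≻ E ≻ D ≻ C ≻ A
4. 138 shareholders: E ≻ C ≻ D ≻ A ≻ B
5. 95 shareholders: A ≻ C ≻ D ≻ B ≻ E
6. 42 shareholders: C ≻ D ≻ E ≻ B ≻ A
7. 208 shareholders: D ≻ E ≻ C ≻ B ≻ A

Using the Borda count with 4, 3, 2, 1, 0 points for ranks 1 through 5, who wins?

C: 31·0 + 197·4 + 273·1 + 138·3 + 95·3 + 42·4 + 208·2 = 2344
B: 31·4 + 197·2 + 273·4 + 138·0 + 95·1 + 42·1 + 208·1 = 1955
E: 31·2 + 197·1 + 273·3 + 138·4 + 95·0 + 42·2 + 208·3 = 2338
A: 31·3 + 197·3 + 273·0 + 138·1 + 95·4 + 42·0 + 208·0 = 1202
D: 31·1 + 197·0 + 273·2 + 138·2 + 95·2 + 42·3 + 208·4 = 2001
C has the highest Borda score (2344).

C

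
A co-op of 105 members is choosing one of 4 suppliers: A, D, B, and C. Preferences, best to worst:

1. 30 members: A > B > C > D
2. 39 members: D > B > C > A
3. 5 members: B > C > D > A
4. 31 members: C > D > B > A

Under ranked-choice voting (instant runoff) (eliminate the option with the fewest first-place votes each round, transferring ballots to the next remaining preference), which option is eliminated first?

Round 1: A 30, D 39, B 5, C 31. Eliminate B.

B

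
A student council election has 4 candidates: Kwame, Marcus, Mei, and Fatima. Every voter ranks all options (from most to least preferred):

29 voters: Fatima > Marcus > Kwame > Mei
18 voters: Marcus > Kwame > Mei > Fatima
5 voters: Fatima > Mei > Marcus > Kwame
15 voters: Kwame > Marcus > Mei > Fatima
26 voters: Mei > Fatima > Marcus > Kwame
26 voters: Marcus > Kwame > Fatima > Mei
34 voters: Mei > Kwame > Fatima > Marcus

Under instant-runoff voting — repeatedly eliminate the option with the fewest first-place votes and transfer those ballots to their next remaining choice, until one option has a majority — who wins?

Marcus

Round 1: Kwame 15, Marcus 44, Mei 60, Fatima 34. Eliminate Kwame.
Round 2: Marcus 59, Mei 60, Fatima 34. Eliminate Fatima.
Round 3: Marcus 88, Mei 65. Marcus has a majority.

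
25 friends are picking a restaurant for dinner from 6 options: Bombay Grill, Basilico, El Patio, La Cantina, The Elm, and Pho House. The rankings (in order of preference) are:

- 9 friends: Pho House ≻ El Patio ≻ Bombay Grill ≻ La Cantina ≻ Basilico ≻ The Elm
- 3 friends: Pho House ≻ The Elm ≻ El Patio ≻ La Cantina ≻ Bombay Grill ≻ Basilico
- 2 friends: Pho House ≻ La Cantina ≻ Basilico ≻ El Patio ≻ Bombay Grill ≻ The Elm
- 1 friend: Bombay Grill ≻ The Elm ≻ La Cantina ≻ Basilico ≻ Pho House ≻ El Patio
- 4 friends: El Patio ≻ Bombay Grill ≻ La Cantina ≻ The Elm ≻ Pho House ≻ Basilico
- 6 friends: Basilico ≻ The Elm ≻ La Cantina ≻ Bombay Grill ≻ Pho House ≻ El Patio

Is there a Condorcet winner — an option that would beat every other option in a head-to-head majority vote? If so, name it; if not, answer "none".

Pho House

Pho House vs Bombay Grill: 14–11 for Pho House.
Pho House vs Basilico: 18–7 for Pho House.
Pho House vs El Patio: 21–4 for Pho House.
Pho House vs La Cantina: 14–11 for Pho House.
Pho House vs The Elm: 14–11 for Pho House.
Pho House beats every other option head-to-head.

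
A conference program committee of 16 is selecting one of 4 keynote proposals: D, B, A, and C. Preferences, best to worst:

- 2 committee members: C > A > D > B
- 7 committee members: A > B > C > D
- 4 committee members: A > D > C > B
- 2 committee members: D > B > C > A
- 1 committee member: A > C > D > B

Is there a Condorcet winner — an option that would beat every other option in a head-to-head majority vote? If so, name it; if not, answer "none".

A vs D: 14–2 for A.
A vs B: 14–2 for A.
A vs C: 12–4 for A.
A beats every other option head-to-head.

A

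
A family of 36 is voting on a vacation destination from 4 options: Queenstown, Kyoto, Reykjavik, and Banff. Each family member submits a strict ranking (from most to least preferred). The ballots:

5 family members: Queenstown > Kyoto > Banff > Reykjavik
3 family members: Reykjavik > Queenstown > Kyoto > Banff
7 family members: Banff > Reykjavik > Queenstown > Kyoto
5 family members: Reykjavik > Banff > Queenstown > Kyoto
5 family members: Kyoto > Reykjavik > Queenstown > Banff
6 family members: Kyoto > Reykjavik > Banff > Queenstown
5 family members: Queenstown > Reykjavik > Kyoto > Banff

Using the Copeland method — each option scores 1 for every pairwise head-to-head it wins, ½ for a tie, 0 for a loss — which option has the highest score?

Queenstown: beats Kyoto; ties Banff; loses to Reykjavik → score 1.5.
Kyoto: beats Banff; loses to Queenstown and Reykjavik → score 1.
Reykjavik: beats Queenstown, Kyoto, and Banff → score 3.
Banff: ties Queenstown; loses to Kyoto and Reykjavik → score 0.5.
Reykjavik has the best pairwise record.

Reykjavik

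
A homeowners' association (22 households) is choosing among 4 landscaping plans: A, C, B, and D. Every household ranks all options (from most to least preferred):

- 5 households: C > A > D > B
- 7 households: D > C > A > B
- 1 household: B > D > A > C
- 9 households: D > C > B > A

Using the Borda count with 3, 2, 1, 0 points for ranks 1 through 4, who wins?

A: 5·2 + 7·1 + 1·1 + 9·0 = 18
C: 5·3 + 7·2 + 1·0 + 9·2 = 47
B: 5·0 + 7·0 + 1·3 + 9·1 = 12
D: 5·1 + 7·3 + 1·2 + 9·3 = 55
D has the highest Borda score (55).

D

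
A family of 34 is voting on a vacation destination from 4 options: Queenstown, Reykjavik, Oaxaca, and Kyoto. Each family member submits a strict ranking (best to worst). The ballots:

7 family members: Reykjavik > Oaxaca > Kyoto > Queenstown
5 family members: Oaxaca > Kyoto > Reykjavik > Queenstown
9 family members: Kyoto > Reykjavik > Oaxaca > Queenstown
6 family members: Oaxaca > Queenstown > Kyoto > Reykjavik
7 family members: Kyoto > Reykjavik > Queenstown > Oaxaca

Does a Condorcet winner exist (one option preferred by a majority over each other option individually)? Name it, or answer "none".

none

Checking pairwise contests:
Reykjavik beats Queenstown 28–6.
Kyoto beats Reykjavik 27–7.
Reykjavik beats Oaxaca 23–11.
Oaxaca beats Kyoto 18–16.
Every option loses at least one head-to-head, so there is no Condorcet winner.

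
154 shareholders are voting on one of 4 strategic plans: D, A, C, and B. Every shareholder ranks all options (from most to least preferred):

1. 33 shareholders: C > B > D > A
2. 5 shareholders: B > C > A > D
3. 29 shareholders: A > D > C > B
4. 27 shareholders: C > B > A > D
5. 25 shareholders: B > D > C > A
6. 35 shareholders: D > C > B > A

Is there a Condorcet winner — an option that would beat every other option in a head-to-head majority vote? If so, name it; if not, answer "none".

Checking pairwise contests:
B beats D 90–64.
D beats A 93–61.
D beats C 89–65.
C beats B 124–30.
Every option loses at least one head-to-head, so there is no Condorcet winner.

none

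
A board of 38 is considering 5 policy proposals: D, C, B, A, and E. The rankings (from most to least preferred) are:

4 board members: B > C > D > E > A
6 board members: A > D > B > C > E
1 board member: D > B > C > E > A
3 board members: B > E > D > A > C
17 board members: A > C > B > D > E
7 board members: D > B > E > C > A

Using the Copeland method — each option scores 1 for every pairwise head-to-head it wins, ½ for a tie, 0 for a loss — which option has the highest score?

A

D: beats E; loses to C, B, and A → score 1.
C: beats D and E; loses to B and A → score 2.
B: beats D, C, and E; loses to A → score 3.
A: beats D, C, B, and E → score 4.
E: loses to D, C, B, and A → score 0.
A has the best pairwise record.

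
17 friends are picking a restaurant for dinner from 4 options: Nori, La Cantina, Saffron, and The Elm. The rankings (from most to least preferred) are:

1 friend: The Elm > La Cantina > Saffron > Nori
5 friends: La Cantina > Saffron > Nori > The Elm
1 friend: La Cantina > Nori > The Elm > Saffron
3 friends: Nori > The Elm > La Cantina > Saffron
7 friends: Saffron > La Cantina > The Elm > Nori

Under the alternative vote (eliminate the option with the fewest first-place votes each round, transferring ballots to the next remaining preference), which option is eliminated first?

The Elm

Round 1: Nori 3, La Cantina 6, Saffron 7, The Elm 1. Eliminate The Elm.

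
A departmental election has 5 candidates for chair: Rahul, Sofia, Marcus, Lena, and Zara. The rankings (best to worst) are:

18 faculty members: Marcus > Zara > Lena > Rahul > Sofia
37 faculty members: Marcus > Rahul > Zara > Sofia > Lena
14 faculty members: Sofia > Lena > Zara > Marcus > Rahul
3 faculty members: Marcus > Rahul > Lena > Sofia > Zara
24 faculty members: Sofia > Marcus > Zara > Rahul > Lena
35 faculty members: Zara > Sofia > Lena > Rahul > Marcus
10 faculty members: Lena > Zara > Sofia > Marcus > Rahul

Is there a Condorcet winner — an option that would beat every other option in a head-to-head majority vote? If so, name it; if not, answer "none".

Checking pairwise contests:
Sofia beats Rahul 83–58.
Zara beats Sofia 100–41.
Sofia beats Marcus 83–58.
Sofia beats Lena 110–31.
Marcus beats Zara 82–59.
Every option loses at least one head-to-head, so there is no Condorcet winner.

none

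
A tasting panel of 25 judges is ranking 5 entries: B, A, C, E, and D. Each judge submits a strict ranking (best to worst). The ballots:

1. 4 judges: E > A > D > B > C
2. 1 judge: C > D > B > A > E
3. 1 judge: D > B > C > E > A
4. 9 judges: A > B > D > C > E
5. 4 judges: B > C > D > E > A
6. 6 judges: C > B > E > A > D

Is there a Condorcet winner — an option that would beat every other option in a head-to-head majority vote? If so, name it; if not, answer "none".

Checking pairwise contests:
A beats B 13–12.
E beats A 15–10.
B beats C 18–7.
B beats E 21–4.
B beats D 19–6.
Every option loses at least one head-to-head, so there is no Condorcet winner.

none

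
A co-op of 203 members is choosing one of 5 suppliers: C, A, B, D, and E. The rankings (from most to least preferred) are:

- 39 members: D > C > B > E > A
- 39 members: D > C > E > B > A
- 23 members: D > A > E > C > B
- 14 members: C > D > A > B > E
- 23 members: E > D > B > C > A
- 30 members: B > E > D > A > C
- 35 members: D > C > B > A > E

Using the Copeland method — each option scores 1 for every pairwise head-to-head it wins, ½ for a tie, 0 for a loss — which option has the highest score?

D

C: beats A, B, and E; loses to D → score 3.
A: loses to C, B, D, and E → score 0.
B: beats A and E; loses to C and D → score 2.
D: beats C, A, B, and E → score 4.
E: beats A; loses to C, B, and D → score 1.
D has the best pairwise record.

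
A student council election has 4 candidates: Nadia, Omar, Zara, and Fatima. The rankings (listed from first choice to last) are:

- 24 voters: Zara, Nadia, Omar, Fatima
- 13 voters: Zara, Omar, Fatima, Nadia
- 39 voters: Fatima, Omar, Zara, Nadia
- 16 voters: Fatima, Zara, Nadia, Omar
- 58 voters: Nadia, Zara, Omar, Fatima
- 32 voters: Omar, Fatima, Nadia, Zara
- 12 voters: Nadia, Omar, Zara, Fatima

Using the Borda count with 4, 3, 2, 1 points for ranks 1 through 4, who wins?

Nadia: 24·3 + 13·1 + 39·1 + 16·2 + 58·4 + 32·2 + 12·4 = 500
Omar: 24·2 + 13·3 + 39·3 + 16·1 + 58·2 + 32·4 + 12·3 = 500
Zara: 24·4 + 13·4 + 39·2 + 16·3 + 58·3 + 32·1 + 12·2 = 504
Fatima: 24·1 + 13·2 + 39·4 + 16·4 + 58·1 + 32·3 + 12·1 = 436
Zara has the highest Borda score (504).

Zara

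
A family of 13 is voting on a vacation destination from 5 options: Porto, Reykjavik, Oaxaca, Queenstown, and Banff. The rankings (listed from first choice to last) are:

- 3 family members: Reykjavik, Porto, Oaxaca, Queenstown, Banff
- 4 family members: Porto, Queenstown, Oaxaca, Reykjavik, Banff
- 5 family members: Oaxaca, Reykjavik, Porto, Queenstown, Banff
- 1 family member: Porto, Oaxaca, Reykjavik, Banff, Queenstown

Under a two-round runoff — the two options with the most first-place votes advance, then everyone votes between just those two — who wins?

Porto

Round 1 first-place votes: Porto 5, Reykjavik 3, Oaxaca 5, Queenstown 0, Banff 0.
Porto and Oaxaca advance.
Runoff: Porto is preferred to Oaxaca by 8 voters; Oaxaca by 5.
Porto wins the runoff.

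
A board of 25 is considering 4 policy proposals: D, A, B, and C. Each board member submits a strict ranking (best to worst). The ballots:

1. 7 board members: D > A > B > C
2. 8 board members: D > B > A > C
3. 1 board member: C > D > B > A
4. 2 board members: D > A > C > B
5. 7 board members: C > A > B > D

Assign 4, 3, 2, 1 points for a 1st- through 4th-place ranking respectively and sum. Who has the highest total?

D

D: 7·4 + 8·4 + 1·3 + 2·4 + 7·1 = 78
A: 7·3 + 8·2 + 1·1 + 2·3 + 7·3 = 65
B: 7·2 + 8·3 + 1·2 + 2·1 + 7·2 = 56
C: 7·1 + 8·1 + 1·4 + 2·2 + 7·4 = 51
D has the highest Borda score (78).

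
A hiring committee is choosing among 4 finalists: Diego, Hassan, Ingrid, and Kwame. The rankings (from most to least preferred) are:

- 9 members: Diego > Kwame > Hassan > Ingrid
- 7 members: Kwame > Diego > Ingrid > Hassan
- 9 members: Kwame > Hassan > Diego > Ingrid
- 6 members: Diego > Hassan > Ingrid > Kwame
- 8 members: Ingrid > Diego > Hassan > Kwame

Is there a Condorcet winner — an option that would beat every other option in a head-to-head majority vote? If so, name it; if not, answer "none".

Diego vs Hassan: 30–9 for Diego.
Diego vs Ingrid: 31–8 for Diego.
Diego vs Kwame: 23–16 for Diego.
Diego beats every other option head-to-head.

Diego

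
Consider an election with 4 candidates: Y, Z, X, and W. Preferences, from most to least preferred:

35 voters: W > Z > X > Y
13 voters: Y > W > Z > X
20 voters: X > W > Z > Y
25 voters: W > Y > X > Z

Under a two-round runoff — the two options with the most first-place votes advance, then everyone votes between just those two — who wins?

Round 1 first-place votes: Y 13, Z 0, X 20, W 60.
W and X advance.
Runoff: W is preferred to X by 73 voters; X by 20.
W wins the runoff.

W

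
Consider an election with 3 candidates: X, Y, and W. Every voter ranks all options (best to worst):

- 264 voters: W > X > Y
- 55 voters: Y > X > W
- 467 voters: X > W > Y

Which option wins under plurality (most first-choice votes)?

First-place votes: X 467, Y 55, W 264.
X has the most first-place votes.

X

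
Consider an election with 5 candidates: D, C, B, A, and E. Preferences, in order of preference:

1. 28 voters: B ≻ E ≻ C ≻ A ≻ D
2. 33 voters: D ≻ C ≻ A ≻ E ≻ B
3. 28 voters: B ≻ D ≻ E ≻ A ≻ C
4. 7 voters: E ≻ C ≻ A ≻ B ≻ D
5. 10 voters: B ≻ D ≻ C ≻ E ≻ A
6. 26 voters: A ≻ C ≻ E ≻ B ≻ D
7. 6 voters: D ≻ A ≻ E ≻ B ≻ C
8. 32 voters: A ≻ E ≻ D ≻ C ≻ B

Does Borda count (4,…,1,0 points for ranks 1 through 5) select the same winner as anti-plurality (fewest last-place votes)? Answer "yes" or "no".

Borda — scores: D 334, C 306, B 303, A 386, E 371. Winner: A.
Anti-plurality — last-place votes: D 61, C 34, B 65, A 10, E 0. Winner: E.
The two methods disagree.

no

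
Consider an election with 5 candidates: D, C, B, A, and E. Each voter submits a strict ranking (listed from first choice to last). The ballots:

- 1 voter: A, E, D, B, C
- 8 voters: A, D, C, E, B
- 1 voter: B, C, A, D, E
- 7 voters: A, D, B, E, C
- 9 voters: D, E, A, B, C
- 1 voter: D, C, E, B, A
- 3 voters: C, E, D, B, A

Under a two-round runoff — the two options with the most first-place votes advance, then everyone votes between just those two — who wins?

A

Round 1 first-place votes: D 10, C 3, B 1, A 16, E 0.
A and D advance.
Runoff: A is preferred to D by 17 voters; D by 13.
A wins the runoff.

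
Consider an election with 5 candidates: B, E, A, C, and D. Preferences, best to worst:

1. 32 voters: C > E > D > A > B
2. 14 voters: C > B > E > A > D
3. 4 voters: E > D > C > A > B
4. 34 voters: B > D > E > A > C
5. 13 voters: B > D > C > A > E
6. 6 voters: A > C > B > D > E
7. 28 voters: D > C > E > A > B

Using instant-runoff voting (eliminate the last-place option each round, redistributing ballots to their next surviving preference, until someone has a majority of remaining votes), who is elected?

C

Round 1: B 47, E 4, A 6, C 46, D 28. Eliminate E.
Round 2: B 47, A 6, C 46, D 32. Eliminate A.
Round 3: B 47, C 52, D 32. Eliminate D.
Round 4: B 47, C 84. C has a majority.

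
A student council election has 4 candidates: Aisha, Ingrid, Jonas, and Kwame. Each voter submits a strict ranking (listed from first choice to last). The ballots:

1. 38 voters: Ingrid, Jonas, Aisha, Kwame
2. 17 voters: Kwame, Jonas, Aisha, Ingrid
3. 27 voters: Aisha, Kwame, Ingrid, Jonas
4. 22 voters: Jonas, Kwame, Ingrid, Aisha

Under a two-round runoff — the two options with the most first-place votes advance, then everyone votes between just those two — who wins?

Ingrid

Round 1 first-place votes: Aisha 27, Ingrid 38, Jonas 22, Kwame 17.
Ingrid and Aisha advance.
Runoff: Ingrid is preferred to Aisha by 60 voters; Aisha by 44.
Ingrid wins the runoff.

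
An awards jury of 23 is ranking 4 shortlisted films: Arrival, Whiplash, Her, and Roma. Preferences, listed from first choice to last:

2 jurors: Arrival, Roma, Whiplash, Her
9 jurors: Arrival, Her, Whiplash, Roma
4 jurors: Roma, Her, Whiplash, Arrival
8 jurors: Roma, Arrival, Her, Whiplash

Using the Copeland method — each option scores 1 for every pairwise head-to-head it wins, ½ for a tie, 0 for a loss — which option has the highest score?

Roma

Arrival: beats Whiplash and Her; loses to Roma → score 2.
Whiplash: loses to Arrival, Her, and Roma → score 0.
Her: beats Whiplash; loses to Arrival and Roma → score 1.
Roma: beats Arrival, Whiplash, and Her → score 3.
Roma has the best pairwise record.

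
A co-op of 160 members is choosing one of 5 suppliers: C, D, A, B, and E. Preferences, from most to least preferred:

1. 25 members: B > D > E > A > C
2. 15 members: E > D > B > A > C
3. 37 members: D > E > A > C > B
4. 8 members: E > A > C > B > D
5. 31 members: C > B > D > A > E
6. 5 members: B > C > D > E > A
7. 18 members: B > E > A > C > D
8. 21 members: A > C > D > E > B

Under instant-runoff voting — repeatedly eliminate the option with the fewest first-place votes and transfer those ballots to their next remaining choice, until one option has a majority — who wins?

Round 1: C 31, D 37, A 21, B 48, E 23. Eliminate A.
Round 2: C 52, D 37, B 48, E 23. Eliminate E.
Round 3: C 60, D 52, B 48. Eliminate B.
Round 4: C 83, D 77. C has a majority.

C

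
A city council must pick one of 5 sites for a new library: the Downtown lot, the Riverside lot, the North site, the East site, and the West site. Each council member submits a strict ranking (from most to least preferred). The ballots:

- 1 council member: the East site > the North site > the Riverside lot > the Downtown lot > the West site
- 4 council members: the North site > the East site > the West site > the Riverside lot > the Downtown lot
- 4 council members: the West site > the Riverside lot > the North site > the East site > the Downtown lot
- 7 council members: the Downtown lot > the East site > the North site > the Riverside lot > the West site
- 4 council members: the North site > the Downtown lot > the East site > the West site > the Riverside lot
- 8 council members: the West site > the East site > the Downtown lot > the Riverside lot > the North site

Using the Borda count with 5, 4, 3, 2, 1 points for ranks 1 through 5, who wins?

the East site

the Downtown lot: 1·2 + 4·1 + 4·1 + 7·5 + 4·4 + 8·3 = 85
the Riverside lot: 1·3 + 4·2 + 4·4 + 7·2 + 4·1 + 8·2 = 61
the North site: 1·4 + 4·5 + 4·3 + 7·3 + 4·5 + 8·1 = 85
the East site: 1·5 + 4·4 + 4·2 + 7·4 + 4·3 + 8·4 = 101
the West site: 1·1 + 4·3 + 4·5 + 7·1 + 4·2 + 8·5 = 88
the East site has the highest Borda score (101).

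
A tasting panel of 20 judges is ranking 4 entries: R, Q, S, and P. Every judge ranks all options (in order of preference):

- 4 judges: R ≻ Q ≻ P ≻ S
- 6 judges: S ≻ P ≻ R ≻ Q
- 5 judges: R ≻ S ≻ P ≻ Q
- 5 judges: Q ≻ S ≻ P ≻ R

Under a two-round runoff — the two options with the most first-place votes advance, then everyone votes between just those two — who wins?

S

Round 1 first-place votes: R 9, Q 5, S 6, P 0.
R and S advance.
Runoff: R is preferred to S by 9 voters; S by 11.
S wins the runoff.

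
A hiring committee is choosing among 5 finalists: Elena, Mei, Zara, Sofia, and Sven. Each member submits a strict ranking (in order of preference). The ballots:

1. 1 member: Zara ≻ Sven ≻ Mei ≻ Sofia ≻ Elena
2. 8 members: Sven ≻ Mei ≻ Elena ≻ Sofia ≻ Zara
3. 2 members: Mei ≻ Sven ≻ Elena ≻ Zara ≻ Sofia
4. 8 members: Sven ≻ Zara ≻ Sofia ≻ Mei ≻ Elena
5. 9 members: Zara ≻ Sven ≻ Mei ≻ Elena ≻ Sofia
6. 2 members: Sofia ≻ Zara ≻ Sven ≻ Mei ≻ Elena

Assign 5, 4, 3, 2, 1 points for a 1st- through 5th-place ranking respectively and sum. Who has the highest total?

Sven

Elena: 1·1 + 8·3 + 2·3 + 8·1 + 9·2 + 2·1 = 59
Mei: 1·3 + 8·4 + 2·5 + 8·2 + 9·3 + 2·2 = 92
Zara: 1·5 + 8·1 + 2·2 + 8·4 + 9·5 + 2·4 = 102
Sofia: 1·2 + 8·2 + 2·1 + 8·3 + 9·1 + 2·5 = 63
Sven: 1·4 + 8·5 + 2·4 + 8·5 + 9·4 + 2·3 = 134
Sven has the highest Borda score (134).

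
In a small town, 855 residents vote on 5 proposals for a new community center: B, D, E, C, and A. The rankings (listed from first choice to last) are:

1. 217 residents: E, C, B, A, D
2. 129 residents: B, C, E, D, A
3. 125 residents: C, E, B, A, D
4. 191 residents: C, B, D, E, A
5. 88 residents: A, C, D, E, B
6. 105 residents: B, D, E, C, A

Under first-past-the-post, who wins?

C

First-place votes: B 234, D 0, E 217, C 316, A 88.
C has the most first-place votes.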